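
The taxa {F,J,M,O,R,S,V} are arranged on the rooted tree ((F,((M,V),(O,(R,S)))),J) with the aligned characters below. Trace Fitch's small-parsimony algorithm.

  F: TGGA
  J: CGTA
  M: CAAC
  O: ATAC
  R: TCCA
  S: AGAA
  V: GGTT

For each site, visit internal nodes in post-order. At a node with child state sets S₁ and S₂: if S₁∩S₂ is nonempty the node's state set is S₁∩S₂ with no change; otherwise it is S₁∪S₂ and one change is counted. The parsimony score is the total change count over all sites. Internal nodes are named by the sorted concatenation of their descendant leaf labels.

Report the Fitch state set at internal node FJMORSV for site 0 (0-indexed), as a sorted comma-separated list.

C

MV@0: {C} ∪ {G} = {C,G} (union, +1)
RS@0: {T} ∪ {A} = {A,T} (union, +1)
ORS@0: {A} ∩ {A,T} = {A} (intersection, +0)
MORSV@0: {C,G} ∪ {A} = {A,C,G} (union, +1)
FMORSV@0: {T} ∪ {A,C,G} = {A,C,G,T} (union, +1)
FJMORSV@0: {A,C,G,T} ∩ {C} = {C} (intersection, +0)
MV@1: {A} ∪ {G} = {A,G} (union, +1)
RS@1: {C} ∪ {G} = {C,G} (union, +1)
ORS@1: {T} ∪ {C,G} = {C,G,T} (union, +1)
MORSV@1: {A,G} ∩ {C,G,T} = {G} (intersection, +0)
FMORSV@1: {G} ∩ {G} = {G} (intersection, +0)
FJMORSV@1: {G} ∩ {G} = {G} (intersection, +0)
MV@2: {A} ∪ {T} = {A,T} (union, +1)
RS@2: {C} ∪ {A} = {A,C} (union, +1)
ORS@2: {A} ∩ {A,C} = {A} (intersection, +0)
MORSV@2: {A,T} ∩ {A} = {A} (intersection, +0)
FMORSV@2: {G} ∪ {A} = {A,G} (union, +1)
FJMORSV@2: {A,G} ∪ {T} = {A,G,T} (union, +1)
MV@3: {C} ∪ {T} = {C,T} (union, +1)
RS@3: {A} ∩ {A} = {A} (intersection, +0)
ORS@3: {C} ∪ {A} = {A,C} (union, +1)
MORSV@3: {C,T} ∩ {A,C} = {C} (intersection, +0)
FMORSV@3: {A} ∪ {C} = {A,C} (union, +1)
FJMORSV@3: {A,C} ∩ {A} = {A} (intersection, +0)
per-site changes: [4, 3, 4, 3]; total = 14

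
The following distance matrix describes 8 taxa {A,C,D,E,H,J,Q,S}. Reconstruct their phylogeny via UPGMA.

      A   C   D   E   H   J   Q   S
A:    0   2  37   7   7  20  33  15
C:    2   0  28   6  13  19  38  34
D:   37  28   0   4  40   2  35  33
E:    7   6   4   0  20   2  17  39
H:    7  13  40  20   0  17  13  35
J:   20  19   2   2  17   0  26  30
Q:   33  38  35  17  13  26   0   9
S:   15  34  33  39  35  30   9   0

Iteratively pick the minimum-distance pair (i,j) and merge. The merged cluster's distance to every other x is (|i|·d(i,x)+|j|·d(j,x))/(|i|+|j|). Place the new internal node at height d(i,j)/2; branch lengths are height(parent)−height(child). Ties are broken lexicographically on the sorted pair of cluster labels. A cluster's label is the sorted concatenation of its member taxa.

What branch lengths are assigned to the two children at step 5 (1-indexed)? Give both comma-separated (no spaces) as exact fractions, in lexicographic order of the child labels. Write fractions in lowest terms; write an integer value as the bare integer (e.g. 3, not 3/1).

1. join A+C (d=2) ⇒ AC; edges |A|=1, |C|=1
  updated: d(AC,D)=65/2, d(AC,E)=13/2, d(AC,H)=10, d(AC,J)=39/2, d(AC,Q)=71/2, d(AC,S)=49/2
2. join D+J (d=2) ⇒ DJ; edges |D|=1, |J|=1
  updated: d(AC,DJ)=26, d(DJ,E)=3, d(DJ,H)=57/2, d(DJ,Q)=61/2, d(DJ,S)=63/2
3. join DJ+E (d=3) ⇒ DEJ; edges |DJ|=1/2, |E|=3/2
  updated: d(AC,DEJ)=39/2, d(DEJ,H)=77/3, d(DEJ,Q)=26, d(DEJ,S)=34
4. join Q+S (d=9) ⇒ QS; edges |Q|=9/2, |S|=9/2
  updated: d(AC,QS)=30, d(DEJ,QS)=30, d(H,QS)=24
5. join AC+H (d=10) ⇒ ACH; edges |AC|=4, |H|=5
  updated: d(ACH,DEJ)=194/9, d(ACH,QS)=28
6. join ACH+DEJ (d=194/9) ⇒ ACDEHJ; edges |ACH|=52/9, |DEJ|=167/18
  updated: d(ACDEHJ,QS)=29
7. join ACDEHJ+QS (d=29) ⇒ ACDEHJQS; edges |ACDEHJ|=67/18, |QS|=10
final tree: ((((A:1,C:1):4,H:5):52/9,((D:1,J:1):1/2,E:3/2):167/18):67/18,(Q:9/2,S:9/2):10)
total length: 475/9

4,5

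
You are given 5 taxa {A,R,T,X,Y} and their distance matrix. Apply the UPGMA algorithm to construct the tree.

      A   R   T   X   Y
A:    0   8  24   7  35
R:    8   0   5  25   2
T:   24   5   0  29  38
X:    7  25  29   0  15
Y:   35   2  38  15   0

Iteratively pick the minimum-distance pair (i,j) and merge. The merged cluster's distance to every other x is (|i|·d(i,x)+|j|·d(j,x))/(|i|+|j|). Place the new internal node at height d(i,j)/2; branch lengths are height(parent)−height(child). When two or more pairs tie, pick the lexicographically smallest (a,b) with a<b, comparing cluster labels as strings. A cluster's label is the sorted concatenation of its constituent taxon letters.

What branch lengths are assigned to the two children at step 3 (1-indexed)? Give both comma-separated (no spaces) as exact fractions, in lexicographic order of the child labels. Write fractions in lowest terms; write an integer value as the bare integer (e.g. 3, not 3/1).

1. join R+Y (d=2) ⇒ RY; edges |R|=1, |Y|=1
  updated: d(A,RY)=43/2, d(RY,T)=43/2, d(RY,X)=20
2. join A+X (d=7) ⇒ AX; edges |A|=7/2, |X|=7/2
  updated: d(AX,RY)=83/4, d(AX,T)=53/2
3. join AX+RY (d=83/4) ⇒ ARXY; edges |AX|=55/8, |RY|=75/8
  updated: d(ARXY,T)=24
4. join ARXY+T (d=24) ⇒ ARTXY; edges |ARXY|=13/8, |T|=12
final tree: (((A:7/2,X:7/2):55/8,(R:1,Y:1):75/8):13/8,T:12)
total length: 311/8

55/8,75/8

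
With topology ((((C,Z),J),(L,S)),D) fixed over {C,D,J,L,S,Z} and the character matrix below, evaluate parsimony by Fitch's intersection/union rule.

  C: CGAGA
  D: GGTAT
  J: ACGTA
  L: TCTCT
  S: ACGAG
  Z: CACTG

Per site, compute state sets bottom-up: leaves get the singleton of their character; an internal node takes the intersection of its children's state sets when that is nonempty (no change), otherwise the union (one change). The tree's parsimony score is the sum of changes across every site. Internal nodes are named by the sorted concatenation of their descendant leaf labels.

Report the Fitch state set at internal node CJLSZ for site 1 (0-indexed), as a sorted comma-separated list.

[col 0] CZ: children C:{C}, Z:{C} ∩→ {C}; cost 0
[col 0] CJZ: children CZ:{C}, J:{A} ∪→ {A,C}; cost 1
[col 0] LS: children L:{T}, S:{A} ∪→ {A,T}; cost 1
[col 0] CJLSZ: children CJZ:{A,C}, LS:{A,T} ∩→ {A}; cost 0
[col 0] CDJLSZ: children CJLSZ:{A}, D:{G} ∪→ {A,G}; cost 1
[col 1] CZ: children C:{G}, Z:{A} ∪→ {A,G}; cost 1
[col 1] CJZ: children CZ:{A,G}, J:{C} ∪→ {A,C,G}; cost 1
[col 1] LS: children L:{C}, S:{C} ∩→ {C}; cost 0
[col 1] CJLSZ: children CJZ:{A,C,G}, LS:{C} ∩→ {C}; cost 0
[col 1] CDJLSZ: children CJLSZ:{C}, D:{G} ∪→ {C,G}; cost 1
[col 2] CZ: children C:{A}, Z:{C} ∪→ {A,C}; cost 1
[col 2] CJZ: children CZ:{A,C}, J:{G} ∪→ {A,C,G}; cost 1
[col 2] LS: children L:{T}, S:{G} ∪→ {G,T}; cost 1
[col 2] CJLSZ: children CJZ:{A,C,G}, LS:{G,T} ∩→ {G}; cost 0
[col 2] CDJLSZ: children CJLSZ:{G}, D:{T} ∪→ {G,T}; cost 1
[col 3] CZ: children C:{G}, Z:{T} ∪→ {G,T}; cost 1
[col 3] CJZ: children CZ:{G,T}, J:{T} ∩→ {T}; cost 0
[col 3] LS: children L:{C}, S:{A} ∪→ {A,C}; cost 1
[col 3] CJLSZ: children CJZ:{T}, LS:{A,C} ∪→ {A,C,T}; cost 1
[col 3] CDJLSZ: children CJLSZ:{A,C,T}, D:{A} ∩→ {A}; cost 0
[col 4] CZ: children C:{A}, Z:{G} ∪→ {A,G}; cost 1
[col 4] CJZ: children CZ:{A,G}, J:{A} ∩→ {A}; cost 0
[col 4] LS: children L:{T}, S:{G} ∪→ {G,T}; cost 1
[col 4] CJLSZ: children CJZ:{A}, LS:{G,T} ∪→ {A,G,T}; cost 1
[col 4] CDJLSZ: children CJLSZ:{A,G,T}, D:{T} ∩→ {T}; cost 0
per-site changes: [3, 3, 4, 3, 3]; total = 16

C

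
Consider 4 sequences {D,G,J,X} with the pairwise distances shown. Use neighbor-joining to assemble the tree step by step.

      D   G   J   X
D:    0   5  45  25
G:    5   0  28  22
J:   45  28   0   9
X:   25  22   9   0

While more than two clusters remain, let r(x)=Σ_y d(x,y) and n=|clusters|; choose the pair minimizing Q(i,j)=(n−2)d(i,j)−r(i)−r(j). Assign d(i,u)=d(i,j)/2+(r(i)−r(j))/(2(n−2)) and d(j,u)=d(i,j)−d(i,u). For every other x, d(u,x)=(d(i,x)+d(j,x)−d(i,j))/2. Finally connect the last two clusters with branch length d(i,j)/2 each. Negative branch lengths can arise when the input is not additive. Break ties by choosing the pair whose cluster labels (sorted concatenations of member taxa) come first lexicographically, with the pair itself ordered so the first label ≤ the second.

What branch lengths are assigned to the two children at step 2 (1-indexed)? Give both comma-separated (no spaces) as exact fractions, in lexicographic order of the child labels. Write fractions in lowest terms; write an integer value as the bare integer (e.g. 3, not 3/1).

23,11

iteration 1: select D,G (d=5, Q=-120); attach at lengths (15/2, -5/2); label the merged cluster DG
  updated: d(DG,J)=34, d(DG,X)=21
iteration 2: select DG,J (d=34, Q=-64); attach at lengths (23, 11); label the merged cluster DGJ
  updated: d(DGJ,X)=-2
iteration 3: select DGJ,X (d=-2); attach at lengths (-1, -1); label the merged cluster DGJX
final tree: (((D:15/2,G:-5/2):23,J:11):-1,X:-1)
total length: 37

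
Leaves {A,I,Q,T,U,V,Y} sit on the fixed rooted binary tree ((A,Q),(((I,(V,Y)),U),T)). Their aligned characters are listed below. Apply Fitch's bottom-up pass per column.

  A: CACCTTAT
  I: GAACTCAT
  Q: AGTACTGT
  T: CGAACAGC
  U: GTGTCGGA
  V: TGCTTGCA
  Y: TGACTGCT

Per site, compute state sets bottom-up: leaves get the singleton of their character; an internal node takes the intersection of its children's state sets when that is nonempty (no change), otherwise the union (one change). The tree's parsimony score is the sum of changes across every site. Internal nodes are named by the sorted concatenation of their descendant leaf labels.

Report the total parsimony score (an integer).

[col 0] AQ: children A:{C}, Q:{A} ∪→ {A,C}; cost 1
[col 0] VY: children V:{T}, Y:{T} ∩→ {T}; cost 0
[col 0] IVY: children I:{G}, VY:{T} ∪→ {G,T}; cost 1
[col 0] IUVY: children IVY:{G,T}, U:{G} ∩→ {G}; cost 0
[col 0] ITUVY: children IUVY:{G}, T:{C} ∪→ {C,G}; cost 1
[col 0] AIQTUVY: children AQ:{A,C}, ITUVY:{C,G} ∩→ {C}; cost 0
[col 1] AQ: children A:{A}, Q:{G} ∪→ {A,G}; cost 1
[col 1] VY: children V:{G}, Y:{G} ∩→ {G}; cost 0
[col 1] IVY: children I:{A}, VY:{G} ∪→ {A,G}; cost 1
[col 1] IUVY: children IVY:{A,G}, U:{T} ∪→ {A,G,T}; cost 1
[col 1] ITUVY: children IUVY:{A,G,T}, T:{G} ∩→ {G}; cost 0
[col 1] AIQTUVY: children AQ:{A,G}, ITUVY:{G} ∩→ {G}; cost 0
[col 2] AQ: children A:{C}, Q:{T} ∪→ {C,T}; cost 1
[col 2] VY: children V:{C}, Y:{A} ∪→ {A,C}; cost 1
[col 2] IVY: children I:{A}, VY:{A,C} ∩→ {A}; cost 0
[col 2] IUVY: children IVY:{A}, U:{G} ∪→ {A,G}; cost 1
[col 2] ITUVY: children IUVY:{A,G}, T:{A} ∩→ {A}; cost 0
[col 2] AIQTUVY: children AQ:{C,T}, ITUVY:{A} ∪→ {A,C,T}; cost 1
[col 3] AQ: children A:{C}, Q:{A} ∪→ {A,C}; cost 1
[col 3] VY: children V:{T}, Y:{C} ∪→ {C,T}; cost 1
[col 3] IVY: children I:{C}, VY:{C,T} ∩→ {C}; cost 0
[col 3] IUVY: children IVY:{C}, U:{T} ∪→ {C,T}; cost 1
[col 3] ITUVY: children IUVY:{C,T}, T:{A} ∪→ {A,C,T}; cost 1
[col 3] AIQTUVY: children AQ:{A,C}, ITUVY:{A,C,T} ∩→ {A,C}; cost 0
[col 4] AQ: children A:{T}, Q:{C} ∪→ {C,T}; cost 1
[col 4] VY: children V:{T}, Y:{T} ∩→ {T}; cost 0
[col 4] IVY: children I:{T}, VY:{T} ∩→ {T}; cost 0
[col 4] IUVY: children IVY:{T}, U:{C} ∪→ {C,T}; cost 1
[col 4] ITUVY: children IUVY:{C,T}, T:{C} ∩→ {C}; cost 0
[col 4] AIQTUVY: children AQ:{C,T}, ITUVY:{C} ∩→ {C}; cost 0
[col 5] AQ: children A:{T}, Q:{T} ∩→ {T}; cost 0
[col 5] VY: children V:{G}, Y:{G} ∩→ {G}; cost 0
[col 5] IVY: children I:{C}, VY:{G} ∪→ {C,G}; cost 1
[col 5] IUVY: children IVY:{C,G}, U:{G} ∩→ {G}; cost 0
[col 5] ITUVY: children IUVY:{G}, T:{A} ∪→ {A,G}; cost 1
[col 5] AIQTUVY: children AQ:{T}, ITUVY:{A,G} ∪→ {A,G,T}; cost 1
[col 6] AQ: children A:{A}, Q:{G} ∪→ {A,G}; cost 1
[col 6] VY: children V:{C}, Y:{C} ∩→ {C}; cost 0
[col 6] IVY: children I:{A}, VY:{C} ∪→ {A,C}; cost 1
[col 6] IUVY: children IVY:{A,C}, U:{G} ∪→ {A,C,G}; cost 1
[col 6] ITUVY: children IUVY:{A,C,G}, T:{G} ∩→ {G}; cost 0
[col 6] AIQTUVY: children AQ:{A,G}, ITUVY:{G} ∩→ {G}; cost 0
[col 7] AQ: children A:{T}, Q:{T} ∩→ {T}; cost 0
[col 7] VY: children V:{A}, Y:{T} ∪→ {A,T}; cost 1
[col 7] IVY: children I:{T}, VY:{A,T} ∩→ {T}; cost 0
[col 7] IUVY: children IVY:{T}, U:{A} ∪→ {A,T}; cost 1
[col 7] ITUVY: children IUVY:{A,T}, T:{C} ∪→ {A,C,T}; cost 1
[col 7] AIQTUVY: children AQ:{T}, ITUVY:{A,C,T} ∩→ {T}; cost 0
per-site changes: [3, 3, 4, 4, 2, 3, 3, 3]; total = 25

25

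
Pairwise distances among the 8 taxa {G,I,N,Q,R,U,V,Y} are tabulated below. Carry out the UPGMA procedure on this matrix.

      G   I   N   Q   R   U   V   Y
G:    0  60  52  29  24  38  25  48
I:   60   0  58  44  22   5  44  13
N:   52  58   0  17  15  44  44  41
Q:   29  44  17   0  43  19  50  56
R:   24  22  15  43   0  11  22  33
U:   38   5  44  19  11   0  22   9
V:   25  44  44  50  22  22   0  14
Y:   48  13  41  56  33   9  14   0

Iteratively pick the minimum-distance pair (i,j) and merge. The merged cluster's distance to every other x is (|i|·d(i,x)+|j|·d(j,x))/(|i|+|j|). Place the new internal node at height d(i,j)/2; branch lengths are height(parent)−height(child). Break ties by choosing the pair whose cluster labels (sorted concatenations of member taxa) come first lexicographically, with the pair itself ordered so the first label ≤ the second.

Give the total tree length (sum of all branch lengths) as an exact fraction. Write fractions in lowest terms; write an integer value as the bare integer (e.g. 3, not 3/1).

iteration 1: select I,U (d=5); attach at lengths (5/2, 5/2); label the merged cluster IU
  updated: d(G,IU)=49, d(IU,N)=51, d(IU,Q)=63/2, d(IU,R)=33/2, d(IU,V)=33, d(IU,Y)=11
iteration 2: select IU,Y (d=11); attach at lengths (3, 11/2); label the merged cluster IUY
  updated: d(G,IUY)=146/3, d(IUY,N)=143/3, d(IUY,Q)=119/3, d(IUY,R)=22, d(IUY,V)=80/3
iteration 3: select N,R (d=15); attach at lengths (15/2, 15/2); label the merged cluster NR
  updated: d(G,NR)=38, d(IUY,NR)=209/6, d(NR,Q)=30, d(NR,V)=33
iteration 4: select G,V (d=25); attach at lengths (25/2, 25/2); label the merged cluster GV
  updated: d(GV,IUY)=113/3, d(GV,NR)=71/2, d(GV,Q)=79/2
iteration 5: select NR,Q (d=30); attach at lengths (15/2, 15); label the merged cluster NQR
  updated: d(GV,NQR)=221/6, d(IUY,NQR)=328/9
iteration 6: select IUY,NQR (d=328/9); attach at lengths (229/18, 29/9); label the merged cluster INQRUY
  updated: d(GV,INQRUY)=149/4
iteration 7: select GV,INQRUY (d=149/4); attach at lengths (49/8, 29/72); label the merged cluster GINQRUVY
final tree: ((G:25/2,V:25/2):49/8,(((I:5/2,U:5/2):3,Y:11/2):229/18,((N:15/2,R:15/2):15/2,Q:15):29/9):29/72)
total length: 3545/36

3545/36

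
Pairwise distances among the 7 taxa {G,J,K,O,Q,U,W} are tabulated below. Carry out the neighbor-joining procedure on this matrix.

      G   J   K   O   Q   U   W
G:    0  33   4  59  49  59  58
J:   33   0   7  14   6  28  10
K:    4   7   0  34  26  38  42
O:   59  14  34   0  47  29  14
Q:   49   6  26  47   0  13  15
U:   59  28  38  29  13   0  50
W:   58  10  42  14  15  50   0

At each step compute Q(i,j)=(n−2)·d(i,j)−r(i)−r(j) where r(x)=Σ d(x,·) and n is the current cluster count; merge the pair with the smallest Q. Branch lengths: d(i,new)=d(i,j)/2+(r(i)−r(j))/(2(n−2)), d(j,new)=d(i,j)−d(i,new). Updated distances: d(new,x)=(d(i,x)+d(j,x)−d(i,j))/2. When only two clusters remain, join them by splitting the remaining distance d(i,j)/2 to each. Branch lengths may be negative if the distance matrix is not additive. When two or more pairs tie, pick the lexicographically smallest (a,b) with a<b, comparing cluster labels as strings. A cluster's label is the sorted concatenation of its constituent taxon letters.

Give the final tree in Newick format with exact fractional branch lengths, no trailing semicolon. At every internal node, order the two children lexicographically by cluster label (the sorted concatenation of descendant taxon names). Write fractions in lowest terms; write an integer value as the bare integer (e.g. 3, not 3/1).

step 1: merge (G,K) at d=4, Q=-393; branch lengths G→131/10, K→-91/10; new cluster GK
  updated: d(GK,J)=18, d(GK,O)=89/2, d(GK,Q)=71/2, d(GK,U)=93/2, d(GK,W)=48
step 2: merge (Q,U) at d=13, Q=-231; branch lengths Q→1/4, U→51/4; new cluster QU
  updated: d(GK,QU)=69/2, d(J,QU)=21/2, d(O,QU)=63/2, d(QU,W)=26
step 3: merge (O,W) at d=14, Q=-160; branch lengths O→8, W→6; new cluster OW
  updated: d(GK,OW)=157/4, d(J,OW)=5, d(OW,QU)=87/4
step 4: merge (GK,QU) at d=69/2, Q=-179/2; branch lengths GK→47/2, QU→11; new cluster GKQU
  updated: d(GKQU,J)=-3, d(GKQU,OW)=53/4
step 5: merge (GKQU,J) at d=-3, Q=-61/4; branch lengths GKQU→21/8, J→-45/8; new cluster GJKQU
  updated: d(GJKQU,OW)=85/8
step 6: merge (GJKQU,OW) at d=85/8; branch lengths GJKQU→85/16, OW→85/16; new cluster GJKOQUW
final tree: ((((G:131/10,K:-91/10):47/2,(Q:1/4,U:51/4):11):21/8,J:-45/8):85/16,(O:8,W:6):85/16)
total length: 585/8

((((G:131/10,K:-91/10):47/2,(Q:1/4,U:51/4):11):21/8,J:-45/8):85/16,(O:8,W:6):85/16)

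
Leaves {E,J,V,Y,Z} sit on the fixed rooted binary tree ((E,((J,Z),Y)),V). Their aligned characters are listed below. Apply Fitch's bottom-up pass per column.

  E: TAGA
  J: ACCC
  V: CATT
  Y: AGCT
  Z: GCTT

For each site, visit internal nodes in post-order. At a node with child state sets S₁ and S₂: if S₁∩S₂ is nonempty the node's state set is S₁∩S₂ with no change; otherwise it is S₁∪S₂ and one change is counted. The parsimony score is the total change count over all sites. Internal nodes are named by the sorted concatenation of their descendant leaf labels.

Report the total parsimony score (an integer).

[col 0] JZ: children J:{A}, Z:{G} ∪→ {A,G}; cost 1
[col 0] JYZ: children JZ:{A,G}, Y:{A} ∩→ {A}; cost 0
[col 0] EJYZ: children E:{T}, JYZ:{A} ∪→ {A,T}; cost 1
[col 0] EJVYZ: children EJYZ:{A,T}, V:{C} ∪→ {A,C,T}; cost 1
[col 1] JZ: children J:{C}, Z:{C} ∩→ {C}; cost 0
[col 1] JYZ: children JZ:{C}, Y:{G} ∪→ {C,G}; cost 1
[col 1] EJYZ: children E:{A}, JYZ:{C,G} ∪→ {A,C,G}; cost 1
[col 1] EJVYZ: children EJYZ:{A,C,G}, V:{A} ∩→ {A}; cost 0
[col 2] JZ: children J:{C}, Z:{T} ∪→ {C,T}; cost 1
[col 2] JYZ: children JZ:{C,T}, Y:{C} ∩→ {C}; cost 0
[col 2] EJYZ: children E:{G}, JYZ:{C} ∪→ {C,G}; cost 1
[col 2] EJVYZ: children EJYZ:{C,G}, V:{T} ∪→ {C,G,T}; cost 1
[col 3] JZ: children J:{C}, Z:{T} ∪→ {C,T}; cost 1
[col 3] JYZ: children JZ:{C,T}, Y:{T} ∩→ {T}; cost 0
[col 3] EJYZ: children E:{A}, JYZ:{T} ∪→ {A,T}; cost 1
[col 3] EJVYZ: children EJYZ:{A,T}, V:{T} ∩→ {T}; cost 0
per-site changes: [3, 2, 3, 2]; total = 10

10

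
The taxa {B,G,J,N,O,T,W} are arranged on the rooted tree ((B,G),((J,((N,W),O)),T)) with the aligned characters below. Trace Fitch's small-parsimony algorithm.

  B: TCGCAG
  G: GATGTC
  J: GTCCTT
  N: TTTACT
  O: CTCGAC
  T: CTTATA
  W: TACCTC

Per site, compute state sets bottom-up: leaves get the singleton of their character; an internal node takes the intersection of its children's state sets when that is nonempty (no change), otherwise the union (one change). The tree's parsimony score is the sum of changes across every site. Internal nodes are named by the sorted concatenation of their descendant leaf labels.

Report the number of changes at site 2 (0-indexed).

3

BG@0: {T} ∪ {G} = {G,T} (union, +1)
NW@0: {T} ∩ {T} = {T} (intersection, +0)
NOW@0: {T} ∪ {C} = {C,T} (union, +1)
JNOW@0: {G} ∪ {C,T} = {C,G,T} (union, +1)
JNOTW@0: {C,G,T} ∩ {C} = {C} (intersection, +0)
BGJNOTW@0: {G,T} ∪ {C} = {C,G,T} (union, +1)
BG@1: {C} ∪ {A} = {A,C} (union, +1)
NW@1: {T} ∪ {A} = {A,T} (union, +1)
NOW@1: {A,T} ∩ {T} = {T} (intersection, +0)
JNOW@1: {T} ∩ {T} = {T} (intersection, +0)
JNOTW@1: {T} ∩ {T} = {T} (intersection, +0)
BGJNOTW@1: {A,C} ∪ {T} = {A,C,T} (union, +1)
BG@2: {G} ∪ {T} = {G,T} (union, +1)
NW@2: {T} ∪ {C} = {C,T} (union, +1)
NOW@2: {C,T} ∩ {C} = {C} (intersection, +0)
JNOW@2: {C} ∩ {C} = {C} (intersection, +0)
JNOTW@2: {C} ∪ {T} = {C,T} (union, +1)
BGJNOTW@2: {G,T} ∩ {C,T} = {T} (intersection, +0)
BG@3: {C} ∪ {G} = {C,G} (union, +1)
NW@3: {A} ∪ {C} = {A,C} (union, +1)
NOW@3: {A,C} ∪ {G} = {A,C,G} (union, +1)
JNOW@3: {C} ∩ {A,C,G} = {C} (intersection, +0)
JNOTW@3: {C} ∪ {A} = {A,C} (union, +1)
BGJNOTW@3: {C,G} ∩ {A,C} = {C} (intersection, +0)
BG@4: {A} ∪ {T} = {A,T} (union, +1)
NW@4: {C} ∪ {T} = {C,T} (union, +1)
NOW@4: {C,T} ∪ {A} = {A,C,T} (union, +1)
JNOW@4: {T} ∩ {A,C,T} = {T} (intersection, +0)
JNOTW@4: {T} ∩ {T} = {T} (intersection, +0)
BGJNOTW@4: {A,T} ∩ {T} = {T} (intersection, +0)
BG@5: {G} ∪ {C} = {C,G} (union, +1)
NW@5: {T} ∪ {C} = {C,T} (union, +1)
NOW@5: {C,T} ∩ {C} = {C} (intersection, +0)
JNOW@5: {T} ∪ {C} = {C,T} (union, +1)
JNOTW@5: {C,T} ∪ {A} = {A,C,T} (union, +1)
BGJNOTW@5: {C,G} ∩ {A,C,T} = {C} (intersection, +0)
per-site changes: [4, 3, 3, 4, 3, 4]; total = 21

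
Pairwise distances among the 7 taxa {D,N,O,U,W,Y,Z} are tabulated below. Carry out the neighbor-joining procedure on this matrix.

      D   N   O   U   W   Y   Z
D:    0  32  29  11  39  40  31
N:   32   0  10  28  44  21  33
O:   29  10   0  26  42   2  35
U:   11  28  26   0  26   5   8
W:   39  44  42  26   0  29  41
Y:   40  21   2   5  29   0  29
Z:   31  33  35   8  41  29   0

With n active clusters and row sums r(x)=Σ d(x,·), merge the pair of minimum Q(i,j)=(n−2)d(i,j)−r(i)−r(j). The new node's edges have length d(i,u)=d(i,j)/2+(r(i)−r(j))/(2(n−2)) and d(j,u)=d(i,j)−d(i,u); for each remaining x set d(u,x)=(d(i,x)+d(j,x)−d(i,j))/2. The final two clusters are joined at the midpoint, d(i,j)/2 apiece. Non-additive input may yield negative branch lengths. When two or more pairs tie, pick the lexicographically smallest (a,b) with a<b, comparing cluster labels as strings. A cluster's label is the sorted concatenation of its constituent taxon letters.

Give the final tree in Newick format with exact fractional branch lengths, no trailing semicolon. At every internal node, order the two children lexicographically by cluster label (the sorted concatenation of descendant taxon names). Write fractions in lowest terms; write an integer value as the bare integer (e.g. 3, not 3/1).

iteration 1: select N,O (d=10, Q=-262); attach at lengths (37/5, 13/5); label the merged cluster NO
  updated: d(D,NO)=51/2, d(NO,U)=22, d(NO,W)=38, d(NO,Y)=13/2, d(NO,Z)=29
iteration 2: select NO,Y (d=13/2, Q=-409/2); attach at lengths (75/16, 29/16); label the merged cluster NOY
  updated: d(D,NOY)=59/2, d(NOY,U)=41/4, d(NOY,W)=121/4, d(NOY,Z)=103/4
iteration 3: select NOY,W (d=121/4, Q=-565/4); attach at lengths (67/8, 175/8); label the merged cluster NOWY
  updated: d(D,NOWY)=153/8, d(NOWY,U)=3, d(NOWY,Z)=73/4
iteration 4: select D,NOWY (d=153/8, Q=-253/4); attach at lengths (59/4, 35/8); label the merged cluster DNOWY
  updated: d(DNOWY,U)=-41/16, d(DNOWY,Z)=241/16
iteration 5: select DNOWY,U (d=-41/16, Q=-41/2); attach at lengths (9/4, -77/16); label the merged cluster DNOUWY
  updated: d(DNOUWY,Z)=205/16
iteration 6: select DNOUWY,Z (d=205/16); attach at lengths (205/32, 205/32); label the merged cluster DNOUWYZ
final tree: (((D:59/4,(((N:37/5,O:13/5):75/16,Y:29/16):67/8,W:175/8):35/8):9/4,U:-77/16):205/32,Z:205/32)
total length: 609/8

(((D:59/4,(((N:37/5,O:13/5):75/16,Y:29/16):67/8,W:175/8):35/8):9/4,U:-77/16):205/32,Z:205/32)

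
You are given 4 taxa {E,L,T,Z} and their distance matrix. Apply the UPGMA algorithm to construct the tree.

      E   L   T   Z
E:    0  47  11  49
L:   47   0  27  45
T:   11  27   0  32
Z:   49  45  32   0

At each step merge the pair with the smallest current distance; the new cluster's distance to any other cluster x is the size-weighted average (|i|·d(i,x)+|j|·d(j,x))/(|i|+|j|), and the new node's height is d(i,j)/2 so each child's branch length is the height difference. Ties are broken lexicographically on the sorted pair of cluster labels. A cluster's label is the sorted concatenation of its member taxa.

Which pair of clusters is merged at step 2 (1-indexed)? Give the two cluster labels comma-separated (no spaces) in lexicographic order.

iteration 1: select E,T (d=11); attach at lengths (11/2, 11/2); label the merged cluster ET
  updated: d(ET,L)=37, d(ET,Z)=81/2
iteration 2: select ET,L (d=37); attach at lengths (13, 37/2); label the merged cluster ELT
  updated: d(ELT,Z)=42
iteration 3: select ELT,Z (d=42); attach at lengths (5/2, 21); label the merged cluster ELTZ
final tree: (((E:11/2,T:11/2):13,L:37/2):5/2,Z:21)
total length: 66

ET,L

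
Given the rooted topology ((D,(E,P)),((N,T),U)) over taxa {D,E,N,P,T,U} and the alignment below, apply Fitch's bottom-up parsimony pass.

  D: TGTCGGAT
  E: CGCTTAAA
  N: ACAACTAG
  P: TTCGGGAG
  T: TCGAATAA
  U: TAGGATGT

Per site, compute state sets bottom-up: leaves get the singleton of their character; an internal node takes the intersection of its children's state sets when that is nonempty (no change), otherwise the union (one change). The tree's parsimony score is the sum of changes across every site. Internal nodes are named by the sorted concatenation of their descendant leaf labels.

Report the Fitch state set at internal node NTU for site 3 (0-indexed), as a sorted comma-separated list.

[col 0] EP: children E:{C}, P:{T} ∪→ {C,T}; cost 1
[col 0] DEP: children D:{T}, EP:{C,T} ∩→ {T}; cost 0
[col 0] NT: children N:{A}, T:{T} ∪→ {A,T}; cost 1
[col 0] NTU: children NT:{A,T}, U:{T} ∩→ {T}; cost 0
[col 0] DENPTU: children DEP:{T}, NTU:{T} ∩→ {T}; cost 0
[col 1] EP: children E:{G}, P:{T} ∪→ {G,T}; cost 1
[col 1] DEP: children D:{G}, EP:{G,T} ∩→ {G}; cost 0
[col 1] NT: children N:{C}, T:{C} ∩→ {C}; cost 0
[col 1] NTU: children NT:{C}, U:{A} ∪→ {A,C}; cost 1
[col 1] DENPTU: children DEP:{G}, NTU:{A,C} ∪→ {A,C,G}; cost 1
[col 2] EP: children E:{C}, P:{C} ∩→ {C}; cost 0
[col 2] DEP: children D:{T}, EP:{C} ∪→ {C,T}; cost 1
[col 2] NT: children N:{A}, T:{G} ∪→ {A,G}; cost 1
[col 2] NTU: children NT:{A,G}, U:{G} ∩→ {G}; cost 0
[col 2] DENPTU: children DEP:{C,T}, NTU:{G} ∪→ {C,G,T}; cost 1
[col 3] EP: children E:{T}, P:{G} ∪→ {G,T}; cost 1
[col 3] DEP: children D:{C}, EP:{G,T} ∪→ {C,G,T}; cost 1
[col 3] NT: children N:{A}, T:{A} ∩→ {A}; cost 0
[col 3] NTU: children NT:{A}, U:{G} ∪→ {A,G}; cost 1
[col 3] DENPTU: children DEP:{C,G,T}, NTU:{A,G} ∩→ {G}; cost 0
[col 4] EP: children E:{T}, P:{G} ∪→ {G,T}; cost 1
[col 4] DEP: children D:{G}, EP:{G,T} ∩→ {G}; cost 0
[col 4] NT: children N:{C}, T:{A} ∪→ {A,C}; cost 1
[col 4] NTU: children NT:{A,C}, U:{A} ∩→ {A}; cost 0
[col 4] DENPTU: children DEP:{G}, NTU:{A} ∪→ {A,G}; cost 1
[col 5] EP: children E:{A}, P:{G} ∪→ {A,G}; cost 1
[col 5] DEP: children D:{G}, EP:{A,G} ∩→ {G}; cost 0
[col 5] NT: children N:{T}, T:{T} ∩→ {T}; cost 0
[col 5] NTU: children NT:{T}, U:{T} ∩→ {T}; cost 0
[col 5] DENPTU: children DEP:{G}, NTU:{T} ∪→ {G,T}; cost 1
[col 6] EP: children E:{A}, P:{A} ∩→ {A}; cost 0
[col 6] DEP: children D:{A}, EP:{A} ∩→ {A}; cost 0
[col 6] NT: children N:{A}, T:{A} ∩→ {A}; cost 0
[col 6] NTU: children NT:{A}, U:{G} ∪→ {A,G}; cost 1
[col 6] DENPTU: children DEP:{A}, NTU:{A,G} ∩→ {A}; cost 0
[col 7] EP: children E:{A}, P:{G} ∪→ {A,G}; cost 1
[col 7] DEP: children D:{T}, EP:{A,G} ∪→ {A,G,T}; cost 1
[col 7] NT: children N:{G}, T:{A} ∪→ {A,G}; cost 1
[col 7] NTU: children NT:{A,G}, U:{T} ∪→ {A,G,T}; cost 1
[col 7] DENPTU: children DEP:{A,G,T}, NTU:{A,G,T} ∩→ {A,G,T}; cost 0
per-site changes: [2, 3, 3, 3, 3, 2, 1, 4]; total = 21

A,G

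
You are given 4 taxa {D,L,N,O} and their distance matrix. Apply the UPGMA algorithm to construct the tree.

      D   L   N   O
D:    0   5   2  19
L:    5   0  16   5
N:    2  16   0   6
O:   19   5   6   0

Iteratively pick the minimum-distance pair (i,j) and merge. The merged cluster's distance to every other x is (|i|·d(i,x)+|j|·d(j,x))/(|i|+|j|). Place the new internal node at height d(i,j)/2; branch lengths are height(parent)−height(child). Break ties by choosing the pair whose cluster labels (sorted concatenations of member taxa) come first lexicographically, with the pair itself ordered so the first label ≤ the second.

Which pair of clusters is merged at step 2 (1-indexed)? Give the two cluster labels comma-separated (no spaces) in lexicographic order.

1. join D+N (d=2) ⇒ DN; edges |D|=1, |N|=1
  updated: d(DN,L)=21/2, d(DN,O)=25/2
2. join L+O (d=5) ⇒ LO; edges |L|=5/2, |O|=5/2
  updated: d(DN,LO)=23/2
3. join DN+LO (d=23/2) ⇒ DLNO; edges |DN|=19/4, |LO|=13/4
final tree: ((D:1,N:1):19/4,(L:5/2,O:5/2):13/4)
total length: 15

L,O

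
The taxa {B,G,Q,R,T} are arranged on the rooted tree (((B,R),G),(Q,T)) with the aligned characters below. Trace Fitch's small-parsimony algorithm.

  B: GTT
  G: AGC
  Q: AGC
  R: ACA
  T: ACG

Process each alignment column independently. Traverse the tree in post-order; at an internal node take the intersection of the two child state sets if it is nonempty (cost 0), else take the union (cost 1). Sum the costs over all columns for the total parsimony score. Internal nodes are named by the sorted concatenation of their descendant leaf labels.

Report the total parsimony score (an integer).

7

site 0, node BR: B={G} ∪ R={A} → {A,G} (+1)
site 0, node BGR: BR={A,G} ∩ G={A} → {A} (+0)
site 0, node QT: Q={A} ∩ T={A} → {A} (+0)
site 0, node BGQRT: BGR={A} ∩ QT={A} → {A} (+0)
site 1, node BR: B={T} ∪ R={C} → {C,T} (+1)
site 1, node BGR: BR={C,T} ∪ G={G} → {C,G,T} (+1)
site 1, node QT: Q={G} ∪ T={C} → {C,G} (+1)
site 1, node BGQRT: BGR={C,G,T} ∩ QT={C,G} → {C,G} (+0)
site 2, node BR: B={T} ∪ R={A} → {A,T} (+1)
site 2, node BGR: BR={A,T} ∪ G={C} → {A,C,T} (+1)
site 2, node QT: Q={C} ∪ T={G} → {C,G} (+1)
site 2, node BGQRT: BGR={A,C,T} ∩ QT={C,G} → {C} (+0)
per-site changes: [1, 3, 3]; total = 7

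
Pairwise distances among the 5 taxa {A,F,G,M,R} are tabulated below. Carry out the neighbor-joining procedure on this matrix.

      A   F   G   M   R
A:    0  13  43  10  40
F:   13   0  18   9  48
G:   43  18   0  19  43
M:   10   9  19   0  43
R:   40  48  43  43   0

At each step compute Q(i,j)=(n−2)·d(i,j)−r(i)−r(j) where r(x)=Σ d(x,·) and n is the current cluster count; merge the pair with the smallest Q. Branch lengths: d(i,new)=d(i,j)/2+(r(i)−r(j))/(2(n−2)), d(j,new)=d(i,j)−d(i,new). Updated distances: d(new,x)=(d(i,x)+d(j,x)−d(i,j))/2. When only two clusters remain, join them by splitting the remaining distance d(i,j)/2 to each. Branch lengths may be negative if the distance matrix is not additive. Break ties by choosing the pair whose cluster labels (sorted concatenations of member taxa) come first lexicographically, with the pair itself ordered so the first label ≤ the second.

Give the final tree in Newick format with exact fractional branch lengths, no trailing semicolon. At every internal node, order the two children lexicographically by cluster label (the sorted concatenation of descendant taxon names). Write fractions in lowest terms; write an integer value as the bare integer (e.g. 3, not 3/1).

1. join G+R (d=43, Q=-168) ⇒ GR; edges |G|=13, |R|=30
  updated: d(A,GR)=20, d(F,GR)=23/2, d(GR,M)=19/2
2. join A+M (d=10, Q=-103/2) ⇒ AM; edges |A|=69/8, |M|=11/8
  updated: d(AM,F)=6, d(AM,GR)=39/4
3. join AM+F (d=6, Q=-109/4) ⇒ AFM; edges |AM|=17/8, |F|=31/8
  updated: d(AFM,GR)=61/8
4. join AFM+GR (d=61/8) ⇒ AFGMR; edges |AFM|=61/16, |GR|=61/16
final tree: (((A:69/8,M:11/8):17/8,F:31/8):61/16,(G:13,R:30):61/16)
total length: 533/8

(((A:69/8,M:11/8):17/8,F:31/8):61/16,(G:13,R:30):61/16)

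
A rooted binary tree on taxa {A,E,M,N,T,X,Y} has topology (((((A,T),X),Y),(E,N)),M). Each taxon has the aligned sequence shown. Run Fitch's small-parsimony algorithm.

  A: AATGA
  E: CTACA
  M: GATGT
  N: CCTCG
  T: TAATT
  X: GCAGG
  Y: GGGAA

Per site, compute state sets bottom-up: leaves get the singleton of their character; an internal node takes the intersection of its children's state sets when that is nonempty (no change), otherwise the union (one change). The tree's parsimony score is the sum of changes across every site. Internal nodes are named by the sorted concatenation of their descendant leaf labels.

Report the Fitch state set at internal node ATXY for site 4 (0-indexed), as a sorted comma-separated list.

A

site 0, node AT: A={A} ∪ T={T} → {A,T} (+1)
site 0, node ATX: AT={A,T} ∪ X={G} → {A,G,T} (+1)
site 0, node ATXY: ATX={A,G,T} ∩ Y={G} → {G} (+0)
site 0, node EN: E={C} ∩ N={C} → {C} (+0)
site 0, node AENTXY: ATXY={G} ∪ EN={C} → {C,G} (+1)
site 0, node AEMNTXY: AENTXY={C,G} ∩ M={G} → {G} (+0)
site 1, node AT: A={A} ∩ T={A} → {A} (+0)
site 1, node ATX: AT={A} ∪ X={C} → {A,C} (+1)
site 1, node ATXY: ATX={A,C} ∪ Y={G} → {A,C,G} (+1)
site 1, node EN: E={T} ∪ N={C} → {C,T} (+1)
site 1, node AENTXY: ATXY={A,C,G} ∩ EN={C,T} → {C} (+0)
site 1, node AEMNTXY: AENTXY={C} ∪ M={A} → {A,C} (+1)
site 2, node AT: A={T} ∪ T={A} → {A,T} (+1)
site 2, node ATX: AT={A,T} ∩ X={A} → {A} (+0)
site 2, node ATXY: ATX={A} ∪ Y={G} → {A,G} (+1)
site 2, node EN: E={A} ∪ N={T} → {A,T} (+1)
site 2, node AENTXY: ATXY={A,G} ∩ EN={A,T} → {A} (+0)
site 2, node AEMNTXY: AENTXY={A} ∪ M={T} → {A,T} (+1)
site 3, node AT: A={G} ∪ T={T} → {G,T} (+1)
site 3, node ATX: AT={G,T} ∩ X={G} → {G} (+0)
site 3, node ATXY: ATX={G} ∪ Y={A} → {A,G} (+1)
site 3, node EN: E={C} ∩ N={C} → {C} (+0)
site 3, node AENTXY: ATXY={A,G} ∪ EN={C} → {A,C,G} (+1)
site 3, node AEMNTXY: AENTXY={A,C,G} ∩ M={G} → {G} (+0)
site 4, node AT: A={A} ∪ T={T} → {A,T} (+1)
site 4, node ATX: AT={A,T} ∪ X={G} → {A,G,T} (+1)
site 4, node ATXY: ATX={A,G,T} ∩ Y={A} → {A} (+0)
site 4, node EN: E={A} ∪ N={G} → {A,G} (+1)
site 4, node AENTXY: ATXY={A} ∩ EN={A,G} → {A} (+0)
site 4, node AEMNTXY: AENTXY={A} ∪ M={T} → {A,T} (+1)
per-site changes: [3, 4, 4, 3, 4]; total = 18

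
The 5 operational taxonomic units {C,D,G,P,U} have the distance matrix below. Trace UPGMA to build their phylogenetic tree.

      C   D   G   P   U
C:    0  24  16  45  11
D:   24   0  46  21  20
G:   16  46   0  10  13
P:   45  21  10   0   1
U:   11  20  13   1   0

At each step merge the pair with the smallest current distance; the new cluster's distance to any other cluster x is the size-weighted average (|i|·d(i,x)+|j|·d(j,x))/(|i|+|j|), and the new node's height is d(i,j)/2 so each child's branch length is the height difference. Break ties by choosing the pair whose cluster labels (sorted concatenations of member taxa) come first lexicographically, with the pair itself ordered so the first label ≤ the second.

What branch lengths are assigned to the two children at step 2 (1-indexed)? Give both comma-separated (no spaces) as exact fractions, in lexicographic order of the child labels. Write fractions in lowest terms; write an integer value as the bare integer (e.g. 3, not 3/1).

step 1: merge (P,U) at d=1; branch lengths P→1/2, U→1/2; new cluster PU
  updated: d(C,PU)=28, d(D,PU)=41/2, d(G,PU)=23/2
step 2: merge (G,PU) at d=23/2; branch lengths G→23/4, PU→21/4; new cluster GPU
  updated: d(C,GPU)=24, d(D,GPU)=29
step 3: merge (C,D) at d=24; branch lengths C→12, D→12; new cluster CD
  updated: d(CD,GPU)=53/2
step 4: merge (CD,GPU) at d=53/2; branch lengths CD→5/4, GPU→15/2; new cluster CDGPU
final tree: ((C:12,D:12):5/4,(G:23/4,(P:1/2,U:1/2):21/4):15/2)
total length: 179/4

23/4,21/4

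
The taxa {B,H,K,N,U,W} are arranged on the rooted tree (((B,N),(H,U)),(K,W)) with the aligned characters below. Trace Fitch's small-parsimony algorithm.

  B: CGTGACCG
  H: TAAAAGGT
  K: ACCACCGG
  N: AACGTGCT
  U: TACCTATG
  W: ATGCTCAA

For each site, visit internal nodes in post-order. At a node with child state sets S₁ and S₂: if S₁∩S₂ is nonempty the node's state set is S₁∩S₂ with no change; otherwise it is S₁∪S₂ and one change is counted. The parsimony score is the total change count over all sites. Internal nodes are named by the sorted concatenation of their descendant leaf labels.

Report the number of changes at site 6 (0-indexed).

3

BN@0: {C} ∪ {A} = {A,C} (union, +1)
HU@0: {T} ∩ {T} = {T} (intersection, +0)
BHNU@0: {A,C} ∪ {T} = {A,C,T} (union, +1)
KW@0: {A} ∩ {A} = {A} (intersection, +0)
BHKNUW@0: {A,C,T} ∩ {A} = {A} (intersection, +0)
BN@1: {G} ∪ {A} = {A,G} (union, +1)
HU@1: {A} ∩ {A} = {A} (intersection, +0)
BHNU@1: {A,G} ∩ {A} = {A} (intersection, +0)
KW@1: {C} ∪ {T} = {C,T} (union, +1)
BHKNUW@1: {A} ∪ {C,T} = {A,C,T} (union, +1)
BN@2: {T} ∪ {C} = {C,T} (union, +1)
HU@2: {A} ∪ {C} = {A,C} (union, +1)
BHNU@2: {C,T} ∩ {A,C} = {C} (intersection, +0)
KW@2: {C} ∪ {G} = {C,G} (union, +1)
BHKNUW@2: {C} ∩ {C,G} = {C} (intersection, +0)
BN@3: {G} ∩ {G} = {G} (intersection, +0)
HU@3: {A} ∪ {C} = {A,C} (union, +1)
BHNU@3: {G} ∪ {A,C} = {A,C,G} (union, +1)
KW@3: {A} ∪ {C} = {A,C} (union, +1)
BHKNUW@3: {A,C,G} ∩ {A,C} = {A,C} (intersection, +0)
BN@4: {A} ∪ {T} = {A,T} (union, +1)
HU@4: {A} ∪ {T} = {A,T} (union, +1)
BHNU@4: {A,T} ∩ {A,T} = {A,T} (intersection, +0)
KW@4: {C} ∪ {T} = {C,T} (union, +1)
BHKNUW@4: {A,T} ∩ {C,T} = {T} (intersection, +0)
BN@5: {C} ∪ {G} = {C,G} (union, +1)
HU@5: {G} ∪ {A} = {A,G} (union, +1)
BHNU@5: {C,G} ∩ {A,G} = {G} (intersection, +0)
KW@5: {C} ∩ {C} = {C} (intersection, +0)
BHKNUW@5: {G} ∪ {C} = {C,G} (union, +1)
BN@6: {C} ∩ {C} = {C} (intersection, +0)
HU@6: {G} ∪ {T} = {G,T} (union, +1)
BHNU@6: {C} ∪ {G,T} = {C,G,T} (union, +1)
KW@6: {G} ∪ {A} = {A,G} (union, +1)
BHKNUW@6: {C,G,T} ∩ {A,G} = {G} (intersection, +0)
BN@7: {G} ∪ {T} = {G,T} (union, +1)
HU@7: {T} ∪ {G} = {G,T} (union, +1)
BHNU@7: {G,T} ∩ {G,T} = {G,T} (intersection, +0)
KW@7: {G} ∪ {A} = {A,G} (union, +1)
BHKNUW@7: {G,T} ∩ {A,G} = {G} (intersection, +0)
per-site changes: [2, 3, 3, 3, 3, 3, 3, 3]; total = 23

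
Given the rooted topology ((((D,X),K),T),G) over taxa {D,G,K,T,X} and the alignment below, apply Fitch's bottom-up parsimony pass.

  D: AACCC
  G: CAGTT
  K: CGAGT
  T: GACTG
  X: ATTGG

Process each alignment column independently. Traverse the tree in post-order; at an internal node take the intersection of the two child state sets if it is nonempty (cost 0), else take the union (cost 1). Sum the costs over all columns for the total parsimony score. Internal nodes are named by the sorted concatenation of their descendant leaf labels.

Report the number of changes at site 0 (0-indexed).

[col 0] DX: children D:{A}, X:{A} ∩→ {A}; cost 0
[col 0] DKX: children DX:{A}, K:{C} ∪→ {A,C}; cost 1
[col 0] DKTX: children DKX:{A,C}, T:{G} ∪→ {A,C,G}; cost 1
[col 0] DGKTX: children DKTX:{A,C,G}, G:{C} ∩→ {C}; cost 0
[col 1] DX: children D:{A}, X:{T} ∪→ {A,T}; cost 1
[col 1] DKX: children DX:{A,T}, K:{G} ∪→ {A,G,T}; cost 1
[col 1] DKTX: children DKX:{A,G,T}, T:{A} ∩→ {A}; cost 0
[col 1] DGKTX: children DKTX:{A}, G:{A} ∩→ {A}; cost 0
[col 2] DX: children D:{C}, X:{T} ∪→ {C,T}; cost 1
[col 2] DKX: children DX:{C,T}, K:{A} ∪→ {A,C,T}; cost 1
[col 2] DKTX: children DKX:{A,C,T}, T:{C} ∩→ {C}; cost 0
[col 2] DGKTX: children DKTX:{C}, G:{G} ∪→ {C,G}; cost 1
[col 3] DX: children D:{C}, X:{G} ∪→ {C,G}; cost 1
[col 3] DKX: children DX:{C,G}, K:{G} ∩→ {G}; cost 0
[col 3] DKTX: children DKX:{G}, T:{T} ∪→ {G,T}; cost 1
[col 3] DGKTX: children DKTX:{G,T}, G:{T} ∩→ {T}; cost 0
[col 4] DX: children D:{C}, X:{G} ∪→ {C,G}; cost 1
[col 4] DKX: children DX:{C,G}, K:{T} ∪→ {C,G,T}; cost 1
[col 4] DKTX: children DKX:{C,G,T}, T:{G} ∩→ {G}; cost 0
[col 4] DGKTX: children DKTX:{G}, G:{T} ∪→ {G,T}; cost 1
per-site changes: [2, 2, 3, 2, 3]; total = 12

2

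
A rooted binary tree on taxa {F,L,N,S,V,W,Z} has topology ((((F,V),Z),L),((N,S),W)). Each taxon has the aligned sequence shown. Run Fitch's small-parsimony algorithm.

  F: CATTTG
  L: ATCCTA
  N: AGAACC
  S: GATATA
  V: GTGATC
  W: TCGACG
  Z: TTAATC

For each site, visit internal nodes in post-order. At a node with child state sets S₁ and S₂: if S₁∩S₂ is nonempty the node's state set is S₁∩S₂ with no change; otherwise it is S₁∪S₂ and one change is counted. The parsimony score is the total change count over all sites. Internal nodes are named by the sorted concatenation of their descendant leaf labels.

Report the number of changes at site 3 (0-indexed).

2

site 0, node FV: F={C} ∪ V={G} → {C,G} (+1)
site 0, node FVZ: FV={C,G} ∪ Z={T} → {C,G,T} (+1)
site 0, node FLVZ: FVZ={C,G,T} ∪ L={A} → {A,C,G,T} (+1)
site 0, node NS: N={A} ∪ S={G} → {A,G} (+1)
site 0, node NSW: NS={A,G} ∪ W={T} → {A,G,T} (+1)
site 0, node FLNSVWZ: FLVZ={A,C,G,T} ∩ NSW={A,G,T} → {A,G,T} (+0)
site 1, node FV: F={A} ∪ V={T} → {A,T} (+1)
site 1, node FVZ: FV={A,T} ∩ Z={T} → {T} (+0)
site 1, node FLVZ: FVZ={T} ∩ L={T} → {T} (+0)
site 1, node NS: N={G} ∪ S={A} → {A,G} (+1)
site 1, node NSW: NS={A,G} ∪ W={C} → {A,C,G} (+1)
site 1, node FLNSVWZ: FLVZ={T} ∪ NSW={A,C,G} → {A,C,G,T} (+1)
site 2, node FV: F={T} ∪ V={G} → {G,T} (+1)
site 2, node FVZ: FV={G,T} ∪ Z={A} → {A,G,T} (+1)
site 2, node FLVZ: FVZ={A,G,T} ∪ L={C} → {A,C,G,T} (+1)
site 2, node NS: N={A} ∪ S={T} → {A,T} (+1)
site 2, node NSW: NS={A,T} ∪ W={G} → {A,G,T} (+1)
site 2, node FLNSVWZ: FLVZ={A,C,G,T} ∩ NSW={A,G,T} → {A,G,T} (+0)
site 3, node FV: F={T} ∪ V={A} → {A,T} (+1)
site 3, node FVZ: FV={A,T} ∩ Z={A} → {A} (+0)
site 3, node FLVZ: FVZ={A} ∪ L={C} → {A,C} (+1)
site 3, node NS: N={A} ∩ S={A} → {A} (+0)
site 3, node NSW: NS={A} ∩ W={A} → {A} (+0)
site 3, node FLNSVWZ: FLVZ={A,C} ∩ NSW={A} → {A} (+0)
site 4, node FV: F={T} ∩ V={T} → {T} (+0)
site 4, node FVZ: FV={T} ∩ Z={T} → {T} (+0)
site 4, node FLVZ: FVZ={T} ∩ L={T} → {T} (+0)
site 4, node NS: N={C} ∪ S={T} → {C,T} (+1)
site 4, node NSW: NS={C,T} ∩ W={C} → {C} (+0)
site 4, node FLNSVWZ: FLVZ={T} ∪ NSW={C} → {C,T} (+1)
site 5, node FV: F={G} ∪ V={C} → {C,G} (+1)
site 5, node FVZ: FV={C,G} ∩ Z={C} → {C} (+0)
site 5, node FLVZ: FVZ={C} ∪ L={A} → {A,C} (+1)
site 5, node NS: N={C} ∪ S={A} → {A,C} (+1)
site 5, node NSW: NS={A,C} ∪ W={G} → {A,C,G} (+1)
site 5, node FLNSVWZ: FLVZ={A,C} ∩ NSW={A,C,G} → {A,C} (+0)
per-site changes: [5, 4, 5, 2, 2, 4]; total = 22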